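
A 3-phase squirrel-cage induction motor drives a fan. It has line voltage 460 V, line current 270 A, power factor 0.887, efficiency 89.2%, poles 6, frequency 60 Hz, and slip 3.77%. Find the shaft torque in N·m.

P_in = √3·V·I·cosφ = 1.732 × 460 × 270 × 0.887 = 190806 W
P_out = η·P_in = 0.892 × 190806 = 170199 W
n_s = 120×60/6 = 1200 rpm; n = 1200×(1−0.0377) = 1155 rpm
ω = 2π×1155/60 = 121 rad/s
τ = P_out/ω = 170199/121 = 1410 N·m

1410 N·m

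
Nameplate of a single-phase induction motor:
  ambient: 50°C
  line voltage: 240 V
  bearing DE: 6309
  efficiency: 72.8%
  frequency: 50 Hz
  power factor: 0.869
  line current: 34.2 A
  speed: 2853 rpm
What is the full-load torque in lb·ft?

12.8 lb·ft

P_in = V·I·cosφ = 240 × 34.2 × 0.869 = 7133 W
P_out = η·P_in = 0.728 × 7133 = 5193 W
n = 2853 rpm
ω = 2π×2853/60 = 298.8 rad/s
τ = P_out/ω = 5193/298.8 = 17.38 N·m
In lb·ft: 17.38/1.356 = 12.8 lb·ft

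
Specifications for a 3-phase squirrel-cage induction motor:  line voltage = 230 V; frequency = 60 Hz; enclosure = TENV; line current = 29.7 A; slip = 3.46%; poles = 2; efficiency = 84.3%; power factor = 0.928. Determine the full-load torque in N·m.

P_in = √3·V·I·cosφ = 1.732 × 230 × 29.7 × 0.928 = 10979 W
P_out = η·P_in = 0.843 × 10979 = 9255 W
n_s = 120×60/2 = 3600 rpm; n = 3600×(1−0.0346) = 3475 rpm
ω = 2π×3475/60 = 363.9 rad/s
τ = P_out/ω = 9255/363.9 = 25.4 N·m

25.4 N·m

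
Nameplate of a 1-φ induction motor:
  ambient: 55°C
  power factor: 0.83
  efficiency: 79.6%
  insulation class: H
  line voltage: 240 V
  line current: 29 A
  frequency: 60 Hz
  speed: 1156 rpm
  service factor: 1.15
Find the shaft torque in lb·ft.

28 lb·ft

P_in = V·I·cosφ = 240 × 29 × 0.83 = 5777 W
P_out = η·P_in = 0.796 × 5777 = 4598 W
n = 1156 rpm
ω = 2π×1156/60 = 121.1 rad/s
τ = P_out/ω = 4598/121.1 = 37.97 N·m
In lb·ft: 37.97/1.356 = 28 lb·ft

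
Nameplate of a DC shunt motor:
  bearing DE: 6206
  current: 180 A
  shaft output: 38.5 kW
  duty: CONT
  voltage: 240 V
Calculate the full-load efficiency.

P_out = 38.5 kW = 38500 W
P_in = V·I = 240 × 180 = 43200 W
η = P_out / P_in = 38500 / 43200 = 0.891 = 89.1%

89.1 %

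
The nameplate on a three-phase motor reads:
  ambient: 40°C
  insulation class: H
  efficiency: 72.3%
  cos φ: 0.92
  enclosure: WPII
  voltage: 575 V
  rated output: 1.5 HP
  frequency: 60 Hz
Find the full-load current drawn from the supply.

1.69 A

P_out = 1.5 × 746 = 1119 W
P_in = P_out / η = 1119 / 0.723 = 1548 W
I_L = P_in / (√3·V_L·cosφ) = 1548 / (1.732 × 575 × 0.92) = 1.69 A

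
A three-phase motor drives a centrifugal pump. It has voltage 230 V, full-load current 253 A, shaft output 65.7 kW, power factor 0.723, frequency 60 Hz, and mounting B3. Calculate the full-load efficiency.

P_out = 65.7 kW = 65700 W
P_in = √3·V_L·I_L·cosφ = 1.732 × 230 × 253 × 0.723 = 72868 W
η = P_out / P_in = 65700 / 72868 = 0.902 = 90.2%

90.2 %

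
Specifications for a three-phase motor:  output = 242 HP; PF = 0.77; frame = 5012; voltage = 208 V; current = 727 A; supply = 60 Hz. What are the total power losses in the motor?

P_in = √3·V·I·cosφ = 1.732×208×727×0.77 = 201668 W
P_out = 242×746 = 180532 W
Losses = P_in − P_out = 201668 − 180532 = 21136 W

21100 W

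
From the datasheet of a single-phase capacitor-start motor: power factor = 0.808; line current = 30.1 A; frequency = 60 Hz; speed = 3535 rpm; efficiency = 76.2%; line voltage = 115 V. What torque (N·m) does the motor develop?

P_in = V·I·cosφ = 115 × 30.1 × 0.808 = 2797 W
P_out = η·P_in = 0.762 × 2797 = 2131 W
n = 3535 rpm
ω = 2π×3535/60 = 370.2 rad/s
τ = P_out/ω = 2131/370.2 = 5.76 N·m

5.76 N·m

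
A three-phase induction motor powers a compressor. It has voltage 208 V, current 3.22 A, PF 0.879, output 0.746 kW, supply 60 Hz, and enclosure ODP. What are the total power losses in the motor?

274 W

P_in = √3·V·I·cosφ = 1.732×208×3.22×0.879 = 1020 W
P_out = 746 W
Losses = P_in − P_out = 1020 − 746 = 274 W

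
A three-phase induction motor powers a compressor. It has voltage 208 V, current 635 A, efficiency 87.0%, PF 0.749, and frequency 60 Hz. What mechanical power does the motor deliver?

P_in = √3·V·I·cosφ = 1.732 × 208 × 635 × 0.749 = 171343 W
P_out = η·P_in = 0.87 × 171343 = 149068 W

149 kW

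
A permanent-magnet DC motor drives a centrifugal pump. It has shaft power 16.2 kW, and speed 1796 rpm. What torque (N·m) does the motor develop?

ω = 2π × 1796/60 = 188.1 rad/s
τ = P/ω = 16200/188.1 = 86.1 N·m

86.1 N·m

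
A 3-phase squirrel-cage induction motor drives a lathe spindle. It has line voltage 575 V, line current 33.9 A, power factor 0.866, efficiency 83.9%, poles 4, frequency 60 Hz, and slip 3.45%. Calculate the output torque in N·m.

P_in = √3·V·I·cosφ = 1.732 × 575 × 33.9 × 0.866 = 29237 W
P_out = η·P_in = 0.839 × 29237 = 24530 W
n_s = 120×60/4 = 1800 rpm; n = 1800×(1−0.0345) = 1738 rpm
ω = 2π×1738/60 = 182 rad/s
τ = P_out/ω = 24530/182 = 135 N·m

135 N·m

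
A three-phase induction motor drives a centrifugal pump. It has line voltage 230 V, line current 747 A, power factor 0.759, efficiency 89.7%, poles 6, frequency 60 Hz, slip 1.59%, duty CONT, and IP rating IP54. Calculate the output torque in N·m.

P_in = √3·V·I·cosφ = 1.732 × 230 × 747 × 0.759 = 225859 W
P_out = η·P_in = 0.897 × 225859 = 202596 W
n_s = 120×60/6 = 1200 rpm; n = 1200×(1−0.0159) = 1181 rpm
ω = 2π×1181/60 = 123.7 rad/s
τ = P_out/ω = 202596/123.7 = 1640 N·m

1640 N·m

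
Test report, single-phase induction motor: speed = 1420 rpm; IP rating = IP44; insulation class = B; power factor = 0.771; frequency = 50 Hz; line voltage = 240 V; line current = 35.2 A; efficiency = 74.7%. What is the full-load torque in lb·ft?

24.1 lb·ft

P_in = V·I·cosφ = 240 × 35.2 × 0.771 = 6513 W
P_out = η·P_in = 0.747 × 6513 = 4865 W
n = 1420 rpm
ω = 2π×1420/60 = 148.7 rad/s
τ = P_out/ω = 4865/148.7 = 32.72 N·m
In lb·ft: 32.72/1.356 = 24.1 lb·ft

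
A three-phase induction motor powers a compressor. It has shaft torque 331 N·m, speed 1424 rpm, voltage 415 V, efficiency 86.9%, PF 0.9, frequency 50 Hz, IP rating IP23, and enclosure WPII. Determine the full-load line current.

ω = 2π×1424/60 = 149.1 rad/s; P_out = τω = 331 × 149.1 = 49352 W
P_in = P_out / η = 49352 / 0.869 = 56792 W
I_L = P_in / (√3·V_L·cosφ) = 56792 / (1.732 × 415 × 0.9) = 87.8 A

87.8 A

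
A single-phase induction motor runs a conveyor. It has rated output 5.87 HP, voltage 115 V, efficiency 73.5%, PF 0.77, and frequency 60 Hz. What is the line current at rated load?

67.3 A

P_out = 5.87 × 746 = 4379 W
P_in = P_out / η = 4379 / 0.735 = 5958 W
I = P_in / (V·cosφ) = 5958 / (115 × 0.77) = 67.3 A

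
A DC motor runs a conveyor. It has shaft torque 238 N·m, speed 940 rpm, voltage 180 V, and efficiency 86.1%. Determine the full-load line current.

151 A

ω = 2π×940/60 = 98.44 rad/s; P_out = τω = 238 × 98.44 = 23429 W
P_in = P_out / η = 23429 / 0.861 = 27211 W
I = P_in / V = 27211 / 180 = 151 A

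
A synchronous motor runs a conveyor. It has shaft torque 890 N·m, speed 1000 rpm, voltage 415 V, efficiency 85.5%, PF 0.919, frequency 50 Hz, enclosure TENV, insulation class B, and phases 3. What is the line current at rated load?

ω = 2π×1000/60 = 104.7 rad/s; P_out = τω = 890 × 104.7 = 93183 W
P_in = P_out / η = 93183 / 0.855 = 108986 W
I_L = P_in / (√3·V_L·cosφ) = 108986 / (1.732 × 415 × 0.919) = 165 A

165 A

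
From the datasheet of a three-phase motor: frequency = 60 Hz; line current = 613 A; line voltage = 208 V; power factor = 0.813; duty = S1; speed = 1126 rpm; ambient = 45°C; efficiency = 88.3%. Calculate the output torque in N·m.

P_in = √3·V·I·cosφ = 1.732 × 208 × 613 × 0.813 = 179540 W
P_out = η·P_in = 0.883 × 179540 = 158534 W
n = 1126 rpm
ω = 2π×1126/60 = 117.9 rad/s
τ = P_out/ω = 158534/117.9 = 1340 N·m

1340 N·m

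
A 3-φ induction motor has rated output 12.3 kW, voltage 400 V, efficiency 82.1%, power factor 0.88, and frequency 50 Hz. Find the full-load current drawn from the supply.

24.6 A

P_out = 12.3 kW = 12300 W
P_in = P_out / η = 12300 / 0.821 = 14982 W
I_L = P_in / (√3·V_L·cosφ) = 14982 / (1.732 × 400 × 0.88) = 24.6 A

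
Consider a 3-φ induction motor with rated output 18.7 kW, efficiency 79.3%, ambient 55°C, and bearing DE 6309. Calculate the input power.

23.6 kW

P_out = 18700 W
P_in = P_out/η = 18700/0.793 = 23581 W = 23.6 kW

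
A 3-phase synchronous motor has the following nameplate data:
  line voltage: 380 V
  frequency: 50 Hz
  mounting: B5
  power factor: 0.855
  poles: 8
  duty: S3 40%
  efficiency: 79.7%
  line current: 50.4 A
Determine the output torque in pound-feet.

212 lb·ft

P_in = √3·V·I·cosφ = 1.732 × 380 × 50.4 × 0.855 = 28361 W
P_out = η·P_in = 0.797 × 28361 = 22604 W
n = n_s = 120×50/8 = 750 rpm (synchronous)
ω = 2π×750/60 = 78.54 rad/s
τ = P_out/ω = 22604/78.54 = 287.8 N·m
In lb·ft: 287.8/1.356 = 212 lb·ft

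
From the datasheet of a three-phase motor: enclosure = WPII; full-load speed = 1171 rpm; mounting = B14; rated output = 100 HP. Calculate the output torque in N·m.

608 N·m

P_out = 100 × 746 = 74600 W
ω = 2π × 1171/60 = 122.6 rad/s
τ = P_out/ω = 74600/122.6 = 608 N·m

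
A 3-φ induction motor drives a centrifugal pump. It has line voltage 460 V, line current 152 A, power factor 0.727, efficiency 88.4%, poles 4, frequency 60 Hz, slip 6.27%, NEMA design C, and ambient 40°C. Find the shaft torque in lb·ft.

325 lb·ft

P_in = √3·V·I·cosφ = 1.732 × 460 × 152 × 0.727 = 88041 W
P_out = η·P_in = 0.884 × 88041 = 77828 W
n_s = 120×60/4 = 1800 rpm; n = 1800×(1−0.0627) = 1687 rpm
ω = 2π×1687/60 = 176.7 rad/s
τ = P_out/ω = 77828/176.7 = 440.5 N·m
In lb·ft: 440.5/1.356 = 325 lb·ft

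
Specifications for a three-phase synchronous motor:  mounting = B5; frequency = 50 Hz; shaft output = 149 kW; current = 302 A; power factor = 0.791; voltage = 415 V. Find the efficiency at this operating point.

P_out = 149 kW = 149000 W
P_in = √3·V_L·I_L·cosφ = 1.732 × 415 × 302 × 0.791 = 171704 W
η = P_out / P_in = 149000 / 171704 = 0.868 = 86.8%

86.8 %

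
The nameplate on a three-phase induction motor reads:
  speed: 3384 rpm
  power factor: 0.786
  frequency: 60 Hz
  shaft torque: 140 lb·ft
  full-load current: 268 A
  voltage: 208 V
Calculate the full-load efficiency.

88.6 %

τ = 140 lb·ft × 1.356 = 189.8 N·m
ω = 2π × 3384/60 = 354.4 rad/s; P_out = τω = 189.8 × 354.4 = 67265 W
P_in = √3·V_L·I_L·cosφ = 1.732 × 208 × 268 × 0.786 = 75887 W
η = P_out / P_in = 67265 / 75887 = 0.886 = 88.6%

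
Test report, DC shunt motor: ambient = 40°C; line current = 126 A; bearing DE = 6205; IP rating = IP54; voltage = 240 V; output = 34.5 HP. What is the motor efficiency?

P_out = 34.5 × 746 = 25737 W
P_in = V·I = 240 × 126 = 30240 W
η = P_out / P_in = 25737 / 30240 = 0.851 = 85.1%

85.1 %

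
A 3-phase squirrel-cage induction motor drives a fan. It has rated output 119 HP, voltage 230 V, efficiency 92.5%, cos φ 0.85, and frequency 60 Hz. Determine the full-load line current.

P_out = 119 × 746 = 88774 W
P_in = P_out / η = 88774 / 0.925 = 95972 W
I_L = P_in / (√3·V_L·cosφ) = 95972 / (1.732 × 230 × 0.85) = 283 A

283 A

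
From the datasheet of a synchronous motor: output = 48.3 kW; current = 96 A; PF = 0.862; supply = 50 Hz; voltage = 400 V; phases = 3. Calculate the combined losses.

P_in = √3·V·I·cosφ = 1.732×400×96×0.862 = 57331 W
P_out = 48300 W
Losses = P_in − P_out = 57331 − 48300 = 9031 W

9030 W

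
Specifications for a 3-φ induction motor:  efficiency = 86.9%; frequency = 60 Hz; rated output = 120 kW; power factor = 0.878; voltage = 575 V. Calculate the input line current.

158 A

P_out = 120 kW = 120000 W
P_in = P_out / η = 120000 / 0.869 = 138090 W
I_L = P_in / (√3·V_L·cosφ) = 138090 / (1.732 × 575 × 0.878) = 158 A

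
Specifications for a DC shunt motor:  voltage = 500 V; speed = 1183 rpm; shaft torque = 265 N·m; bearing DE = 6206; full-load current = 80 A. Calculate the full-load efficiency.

ω = 2π × 1183/60 = 123.9 rad/s; P_out = τω = 265 × 123.9 = 32834 W
P_in = V·I = 500 × 80 = 40000 W
η = P_out / P_in = 32834 / 40000 = 0.821 = 82.1%

82.1 %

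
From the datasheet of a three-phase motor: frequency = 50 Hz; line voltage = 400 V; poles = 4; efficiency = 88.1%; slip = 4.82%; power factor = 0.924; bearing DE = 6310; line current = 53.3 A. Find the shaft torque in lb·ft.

P_in = √3·V·I·cosφ = 1.732 × 400 × 53.3 × 0.924 = 34120 W
P_out = η·P_in = 0.881 × 34120 = 30060 W
n_s = 120×50/4 = 1500 rpm; n = 1500×(1−0.0482) = 1428 rpm
ω = 2π×1428/60 = 149.5 rad/s
τ = P_out/ω = 30060/149.5 = 201.1 N·m
In lb·ft: 201.1/1.356 = 148 lb·ft

148 lb·ft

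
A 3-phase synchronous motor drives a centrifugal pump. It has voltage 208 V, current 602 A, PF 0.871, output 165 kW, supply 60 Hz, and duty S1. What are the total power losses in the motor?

P_in = √3·V·I·cosφ = 1.732×208×602×0.871 = 188897 W
P_out = 165000 W
Losses = P_in − P_out = 188897 − 165000 = 23897 W

23.9 kW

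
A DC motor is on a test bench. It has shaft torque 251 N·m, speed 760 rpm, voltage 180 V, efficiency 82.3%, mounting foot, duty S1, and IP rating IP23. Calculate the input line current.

ω = 2π×760/60 = 79.59 rad/s; P_out = τω = 251 × 79.59 = 19977 W
P_in = P_out / η = 19977 / 0.823 = 24273 W
I = P_in / V = 24273 / 180 = 135 A

135 A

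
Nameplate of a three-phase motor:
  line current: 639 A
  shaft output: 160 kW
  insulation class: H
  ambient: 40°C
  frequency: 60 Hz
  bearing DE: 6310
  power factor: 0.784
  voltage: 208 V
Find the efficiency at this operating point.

88.7 %

P_out = 160 kW = 160000 W
P_in = √3·V_L·I_L·cosφ = 1.732 × 208 × 639 × 0.784 = 180480 W
η = P_out / P_in = 160000 / 180480 = 0.887 = 88.7%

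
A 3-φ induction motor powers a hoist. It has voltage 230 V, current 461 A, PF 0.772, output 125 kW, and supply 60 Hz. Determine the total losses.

P_in = √3·V·I·cosφ = 1.732×230×461×0.772 = 141773 W
P_out = 125000 W
Losses = P_in − P_out = 141773 − 125000 = 16773 W

16800 W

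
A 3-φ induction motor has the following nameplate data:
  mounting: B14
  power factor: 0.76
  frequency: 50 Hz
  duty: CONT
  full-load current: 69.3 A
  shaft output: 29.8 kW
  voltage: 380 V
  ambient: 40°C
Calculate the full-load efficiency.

86.0 %

P_out = 29.8 kW = 29800 W
P_in = √3·V_L·I_L·cosφ = 1.732 × 380 × 69.3 × 0.76 = 34664 W
η = P_out / P_in = 29800 / 34664 = 0.860 = 86.0%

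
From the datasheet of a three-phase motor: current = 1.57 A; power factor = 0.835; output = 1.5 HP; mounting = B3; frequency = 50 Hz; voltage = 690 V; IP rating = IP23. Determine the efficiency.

P_out = 1.5 × 746 = 1119 W
P_in = √3·V_L·I_L·cosφ = 1.732 × 690 × 1.57 × 0.835 = 1567 W
η = P_out / P_in = 1119 / 1567 = 0.714 = 71.4%

71.4 %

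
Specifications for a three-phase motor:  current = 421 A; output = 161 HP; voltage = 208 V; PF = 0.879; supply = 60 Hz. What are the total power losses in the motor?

P_in = √3·V·I·cosφ = 1.732×208×421×0.879 = 133316 W
P_out = 161×746 = 120106 W
Losses = P_in − P_out = 133316 − 120106 = 13210 W

13200 W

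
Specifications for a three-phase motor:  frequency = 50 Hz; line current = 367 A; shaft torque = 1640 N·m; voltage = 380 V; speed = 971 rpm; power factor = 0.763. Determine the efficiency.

ω = 2π × 971/60 = 101.7 rad/s; P_out = τω = 1640 × 101.7 = 166788 W
P_in = √3·V_L·I_L·cosφ = 1.732 × 380 × 367 × 0.763 = 184299 W
η = P_out / P_in = 166788 / 184299 = 0.905 = 90.5%

90.5 %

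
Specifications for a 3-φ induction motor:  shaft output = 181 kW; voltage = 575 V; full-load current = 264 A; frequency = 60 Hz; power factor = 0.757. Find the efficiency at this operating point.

90.9 %

P_out = 181 kW = 181000 W
P_in = √3·V_L·I_L·cosφ = 1.732 × 575 × 264 × 0.757 = 199029 W
η = P_out / P_in = 181000 / 199029 = 0.909 = 90.9%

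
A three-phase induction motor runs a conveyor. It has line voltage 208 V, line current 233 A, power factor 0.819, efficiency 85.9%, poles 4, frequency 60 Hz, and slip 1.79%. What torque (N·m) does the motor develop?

319 N·m

P_in = √3·V·I·cosφ = 1.732 × 208 × 233 × 0.819 = 68747 W
P_out = η·P_in = 0.859 × 68747 = 59054 W
n_s = 120×60/4 = 1800 rpm; n = 1800×(1−0.0179) = 1768 rpm
ω = 2π×1768/60 = 185.1 rad/s
τ = P_out/ω = 59054/185.1 = 319 N·m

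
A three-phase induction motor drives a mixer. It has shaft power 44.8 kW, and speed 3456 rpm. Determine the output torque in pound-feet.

91.3 lb·ft

ω = 2π × 3456/60 = 361.9 rad/s
τ = P/ω = 44800/361.9 = 123.8 N·m
In lb·ft: 123.8/1.356 = 91.3 lb·ft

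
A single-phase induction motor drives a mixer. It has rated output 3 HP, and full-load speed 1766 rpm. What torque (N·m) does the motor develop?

12.1 N·m

P_out = 3 × 746 = 2238 W
ω = 2π × 1766/60 = 184.9 rad/s
τ = P_out/ω = 2238/184.9 = 12.1 N·m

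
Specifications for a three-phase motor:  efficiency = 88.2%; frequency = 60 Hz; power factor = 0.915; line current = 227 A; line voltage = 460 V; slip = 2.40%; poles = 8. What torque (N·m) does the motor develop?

P_in = √3·V·I·cosφ = 1.732 × 460 × 227 × 0.915 = 165483 W
P_out = η·P_in = 0.882 × 165483 = 145956 W
n_s = 120×60/8 = 900 rpm; n = 900×(1−0.024) = 878 rpm
ω = 2π×878/60 = 91.94 rad/s
τ = P_out/ω = 145956/91.94 = 1590 N·m

1590 N·m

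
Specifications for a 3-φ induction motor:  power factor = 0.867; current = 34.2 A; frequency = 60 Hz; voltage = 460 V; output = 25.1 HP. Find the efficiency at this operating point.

P_out = 25.1 × 746 = 18725 W
P_in = √3·V_L·I_L·cosφ = 1.732 × 460 × 34.2 × 0.867 = 23624 W
η = P_out / P_in = 18725 / 23624 = 0.793 = 79.3%

79.3 %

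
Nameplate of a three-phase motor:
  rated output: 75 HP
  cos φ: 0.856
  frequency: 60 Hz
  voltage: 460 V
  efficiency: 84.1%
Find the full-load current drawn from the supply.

P_out = 75 × 746 = 55950 W
P_in = P_out / η = 55950 / 0.841 = 66528 W
I_L = P_in / (√3·V_L·cosφ) = 66528 / (1.732 × 460 × 0.856) = 97.5 A

97.5 A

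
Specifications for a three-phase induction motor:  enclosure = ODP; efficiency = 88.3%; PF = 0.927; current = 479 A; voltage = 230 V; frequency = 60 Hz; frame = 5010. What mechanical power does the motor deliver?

P_in = √3·V·I·cosφ = 1.732 × 230 × 479 × 0.927 = 176885 W
P_out = η·P_in = 0.883 × 176885 = 156189 W

156 kW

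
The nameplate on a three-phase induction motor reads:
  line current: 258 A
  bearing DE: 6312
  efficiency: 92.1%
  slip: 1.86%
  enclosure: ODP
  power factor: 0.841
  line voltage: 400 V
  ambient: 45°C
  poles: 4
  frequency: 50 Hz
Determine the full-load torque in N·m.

P_in = √3·V·I·cosφ = 1.732 × 400 × 258 × 0.841 = 150322 W
P_out = η·P_in = 0.921 × 150322 = 138447 W
n_s = 120×50/4 = 1500 rpm; n = 1500×(1−0.0186) = 1472 rpm
ω = 2π×1472/60 = 154.1 rad/s
τ = P_out/ω = 138447/154.1 = 898 N·m

898 N·m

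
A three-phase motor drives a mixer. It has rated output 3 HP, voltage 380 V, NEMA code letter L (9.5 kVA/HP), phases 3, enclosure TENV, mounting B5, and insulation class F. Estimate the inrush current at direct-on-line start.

43.3 A

S_LR = 9.5 × 3 = 28.5 kVA
I_LR = S_LR/(√3·V_L) = 28500/(1.732×380) = 43.3 A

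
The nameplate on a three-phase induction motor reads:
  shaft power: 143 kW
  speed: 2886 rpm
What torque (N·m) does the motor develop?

ω = 2π × 2886/60 = 302.2 rad/s
τ = P/ω = 143000/302.2 = 473 N·m

473 N·m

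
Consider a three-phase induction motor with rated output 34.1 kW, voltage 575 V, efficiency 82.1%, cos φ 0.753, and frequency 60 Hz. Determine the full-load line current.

P_out = 34.1 kW = 34100 W
P_in = P_out / η = 34100 / 0.821 = 41535 W
I_L = P_in / (√3·V_L·cosφ) = 41535 / (1.732 × 575 × 0.753) = 55.4 A

55.4 A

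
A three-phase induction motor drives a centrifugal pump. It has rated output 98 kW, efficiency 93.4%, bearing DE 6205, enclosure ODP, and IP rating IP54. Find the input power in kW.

105 kW

P_out = 98000 W
P_in = P_out/η = 98000/0.934 = 104925 W = 105 kW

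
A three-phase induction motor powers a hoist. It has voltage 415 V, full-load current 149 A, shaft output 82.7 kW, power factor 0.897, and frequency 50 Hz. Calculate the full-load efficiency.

86.1 %

P_out = 82.7 kW = 82700 W
P_in = √3·V_L·I_L·cosφ = 1.732 × 415 × 149 × 0.897 = 96067 W
η = P_out / P_in = 82700 / 96067 = 0.861 = 86.1%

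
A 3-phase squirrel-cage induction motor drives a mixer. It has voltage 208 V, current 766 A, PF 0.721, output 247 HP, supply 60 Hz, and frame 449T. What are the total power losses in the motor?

14.7 kW

P_in = √3·V·I·cosφ = 1.732×208×766×0.721 = 198964 W
P_out = 247×746 = 184262 W
Losses = P_in − P_out = 198964 − 184262 = 14702 W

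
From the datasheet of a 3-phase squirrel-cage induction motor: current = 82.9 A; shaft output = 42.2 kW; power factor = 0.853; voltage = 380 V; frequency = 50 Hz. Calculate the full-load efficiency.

90.7 %

P_out = 42.2 kW = 42200 W
P_in = √3·V_L·I_L·cosφ = 1.732 × 380 × 82.9 × 0.853 = 46541 W
η = P_out / P_in = 42200 / 46541 = 0.907 = 90.7%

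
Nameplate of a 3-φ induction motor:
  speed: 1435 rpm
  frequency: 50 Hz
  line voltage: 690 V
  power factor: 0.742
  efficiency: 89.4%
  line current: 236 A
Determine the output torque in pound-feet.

P_in = √3·V·I·cosφ = 1.732 × 690 × 236 × 0.742 = 209273 W
P_out = η·P_in = 0.894 × 209273 = 187090 W
n = 1435 rpm
ω = 2π×1435/60 = 150.3 rad/s
τ = P_out/ω = 187090/150.3 = 1245 N·m
In lb·ft: 1245/1.356 = 918 lb·ft

918 lb·ft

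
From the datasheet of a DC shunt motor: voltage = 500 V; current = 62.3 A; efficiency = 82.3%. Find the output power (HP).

P_in = V·I = 500 × 62.3 = 31150 W
P_out = η·P_in = 0.823 × 31150 = 25636 W
= 25636/746 = 34.4 HP

34.4 HP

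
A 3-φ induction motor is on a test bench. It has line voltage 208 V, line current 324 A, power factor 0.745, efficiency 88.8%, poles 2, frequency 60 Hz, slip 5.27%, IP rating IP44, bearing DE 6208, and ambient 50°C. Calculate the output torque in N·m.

216 N·m

P_in = √3·V·I·cosφ = 1.732 × 208 × 324 × 0.745 = 86959 W
P_out = η·P_in = 0.888 × 86959 = 77220 W
n_s = 120×60/2 = 3600 rpm; n = 3600×(1−0.0527) = 3410 rpm
ω = 2π×3410/60 = 357.1 rad/s
τ = P_out/ω = 77220/357.1 = 216 N·m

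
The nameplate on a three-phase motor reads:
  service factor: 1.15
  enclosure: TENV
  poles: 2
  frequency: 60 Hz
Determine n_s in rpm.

3600 rpm

n_s = 120f/p = 120×60/2 = 3600 rpm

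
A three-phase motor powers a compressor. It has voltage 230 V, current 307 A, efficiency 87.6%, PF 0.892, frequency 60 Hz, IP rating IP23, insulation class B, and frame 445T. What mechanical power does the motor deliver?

95.6 kW

P_in = √3·V·I·cosφ = 1.732 × 230 × 307 × 0.892 = 109088 W
P_out = η·P_in = 0.876 × 109088 = 95561 W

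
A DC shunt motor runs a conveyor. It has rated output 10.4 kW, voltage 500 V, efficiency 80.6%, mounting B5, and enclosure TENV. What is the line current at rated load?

25.8 A

P_out = 10.4 kW = 10400 W
P_in = P_out / η = 10400 / 0.806 = 12903 W
I = P_in / V = 12903 / 500 = 25.8 A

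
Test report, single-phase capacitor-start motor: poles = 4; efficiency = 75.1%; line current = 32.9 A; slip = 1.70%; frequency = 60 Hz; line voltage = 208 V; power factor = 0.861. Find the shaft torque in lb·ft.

17.6 lb·ft

P_in = V·I·cosφ = 208 × 32.9 × 0.861 = 5892 W
P_out = η·P_in = 0.751 × 5892 = 4425 W
n_s = 120×60/4 = 1800 rpm; n = 1800×(1−0.017) = 1769 rpm
ω = 2π×1769/60 = 185.2 rad/s
τ = P_out/ω = 4425/185.2 = 23.89 N·m
In lb·ft: 23.89/1.356 = 17.6 lb·ft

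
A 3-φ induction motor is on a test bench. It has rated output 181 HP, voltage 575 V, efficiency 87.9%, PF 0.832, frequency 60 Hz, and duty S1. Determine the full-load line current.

P_out = 181 × 746 = 135026 W
P_in = P_out / η = 135026 / 0.879 = 153613 W
I_L = P_in / (√3·V_L·cosφ) = 153613 / (1.732 × 575 × 0.832) = 185 A

185 A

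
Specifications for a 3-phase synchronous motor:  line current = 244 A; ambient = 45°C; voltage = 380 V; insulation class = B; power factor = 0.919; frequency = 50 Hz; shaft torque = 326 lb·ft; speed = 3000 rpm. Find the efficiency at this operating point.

94.1 %

τ = 326 lb·ft × 1.356 = 442.1 N·m
ω = 2π × 3000/60 = 314.2 rad/s; P_out = τω = 442.1 × 314.2 = 138908 W
P_in = √3·V_L·I_L·cosφ = 1.732 × 380 × 244 × 0.919 = 147583 W
η = P_out / P_in = 138908 / 147583 = 0.941 = 94.1%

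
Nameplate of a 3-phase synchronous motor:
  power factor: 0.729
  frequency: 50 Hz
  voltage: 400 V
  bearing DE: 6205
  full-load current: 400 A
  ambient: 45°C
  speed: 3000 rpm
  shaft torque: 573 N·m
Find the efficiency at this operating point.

89.1 %

ω = 2π × 3000/60 = 314.2 rad/s; P_out = τω = 573 × 314.2 = 180037 W
P_in = √3·V_L·I_L·cosφ = 1.732 × 400 × 400 × 0.729 = 202020 W
η = P_out / P_in = 180037 / 202020 = 0.891 = 89.1%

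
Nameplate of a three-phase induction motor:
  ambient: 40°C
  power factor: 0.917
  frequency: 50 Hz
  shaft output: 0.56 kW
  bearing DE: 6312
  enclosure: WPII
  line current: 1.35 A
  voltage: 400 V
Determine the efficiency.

65.3 %

P_out = 0.56 kW = 560 W
P_in = √3·V_L·I_L·cosφ = 1.732 × 400 × 1.35 × 0.917 = 858 W
η = P_out / P_in = 560 / 858 = 0.653 = 65.3%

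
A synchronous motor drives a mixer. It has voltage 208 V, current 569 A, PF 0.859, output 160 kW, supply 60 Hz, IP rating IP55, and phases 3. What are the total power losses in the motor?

P_in = √3·V·I·cosφ = 1.732×208×569×0.859 = 176083 W
P_out = 160000 W
Losses = P_in − P_out = 176083 − 160000 = 16083 W

16.1 kW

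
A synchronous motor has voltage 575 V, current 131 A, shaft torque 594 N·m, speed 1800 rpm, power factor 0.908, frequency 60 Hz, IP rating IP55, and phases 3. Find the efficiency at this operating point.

94.5 %

ω = 2π × 1800/60 = 188.5 rad/s; P_out = τω = 594 × 188.5 = 111969 W
P_in = √3·V_L·I_L·cosφ = 1.732 × 575 × 131 × 0.908 = 118460 W
η = P_out / P_in = 111969 / 118460 = 0.945 = 94.5%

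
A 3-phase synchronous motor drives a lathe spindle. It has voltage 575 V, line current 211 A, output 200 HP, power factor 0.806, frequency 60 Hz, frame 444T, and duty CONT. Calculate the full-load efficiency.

88.1 %

P_out = 200 × 746 = 149200 W
P_in = √3·V_L·I_L·cosφ = 1.732 × 575 × 211 × 0.806 = 169369 W
η = P_out / P_in = 149200 / 169369 = 0.881 = 88.1%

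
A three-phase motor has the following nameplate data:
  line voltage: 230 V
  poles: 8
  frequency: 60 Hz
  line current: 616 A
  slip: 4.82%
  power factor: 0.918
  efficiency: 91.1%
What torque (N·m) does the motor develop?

2290 N·m

P_in = √3·V·I·cosφ = 1.732 × 230 × 616 × 0.918 = 225268 W
P_out = η·P_in = 0.911 × 225268 = 205219 W
n_s = 120×60/8 = 900 rpm; n = 900×(1−0.0482) = 857 rpm
ω = 2π×857/60 = 89.74 rad/s
τ = P_out/ω = 205219/89.74 = 2290 N·m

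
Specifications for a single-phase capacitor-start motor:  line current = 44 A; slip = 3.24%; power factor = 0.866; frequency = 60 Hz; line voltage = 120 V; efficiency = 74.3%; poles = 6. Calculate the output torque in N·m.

27.9 N·m

P_in = V·I·cosφ = 120 × 44 × 0.866 = 4572 W
P_out = η·P_in = 0.743 × 4572 = 3397 W
n_s = 120×60/6 = 1200 rpm; n = 1200×(1−0.0324) = 1161 rpm
ω = 2π×1161/60 = 121.6 rad/s
τ = P_out/ω = 3397/121.6 = 27.9 N·m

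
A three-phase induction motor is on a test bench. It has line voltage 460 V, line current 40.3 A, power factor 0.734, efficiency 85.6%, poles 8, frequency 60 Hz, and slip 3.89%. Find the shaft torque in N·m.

P_in = √3·V·I·cosφ = 1.732 × 460 × 40.3 × 0.734 = 23567 W
P_out = η·P_in = 0.856 × 23567 = 20173 W
n_s = 120×60/8 = 900 rpm; n = 900×(1−0.0389) = 865 rpm
ω = 2π×865/60 = 90.58 rad/s
τ = P_out/ω = 20173/90.58 = 223 N·m

223 N·m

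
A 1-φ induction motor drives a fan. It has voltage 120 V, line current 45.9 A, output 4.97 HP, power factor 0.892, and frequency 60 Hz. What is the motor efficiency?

75.5 %

P_out = 4.97 × 746 = 3708 W
P_in = V·I·cosφ = 120 × 45.9 × 0.892 = 4913 W
η = P_out / P_in = 3708 / 4913 = 0.755 = 75.5%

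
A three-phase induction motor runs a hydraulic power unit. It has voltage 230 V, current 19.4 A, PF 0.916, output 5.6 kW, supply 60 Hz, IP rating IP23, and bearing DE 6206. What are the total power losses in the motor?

P_in = √3·V·I·cosφ = 1.732×230×19.4×0.916 = 7079 W
P_out = 5600 W
Losses = P_in − P_out = 7079 − 5600 = 1479 W

1480 W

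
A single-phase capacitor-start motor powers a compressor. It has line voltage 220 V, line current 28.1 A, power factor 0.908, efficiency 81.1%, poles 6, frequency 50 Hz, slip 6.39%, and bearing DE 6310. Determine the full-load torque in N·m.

P_in = V·I·cosφ = 220 × 28.1 × 0.908 = 5613 W
P_out = η·P_in = 0.811 × 5613 = 4552 W
n_s = 120×50/6 = 1000 rpm; n = 1000×(1−0.0639) = 936 rpm
ω = 2π×936/60 = 98.02 rad/s
τ = P_out/ω = 4552/98.02 = 46.4 N·m

46.4 N·m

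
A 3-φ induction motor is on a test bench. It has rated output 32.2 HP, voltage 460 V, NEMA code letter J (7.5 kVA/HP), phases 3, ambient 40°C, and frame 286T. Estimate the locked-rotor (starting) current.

S_LR = 7.5 × 32.2 = 241.5 kVA
I_LR = S_LR/(√3·V_L) = 241500/(1.732×460) = 303 A

303 A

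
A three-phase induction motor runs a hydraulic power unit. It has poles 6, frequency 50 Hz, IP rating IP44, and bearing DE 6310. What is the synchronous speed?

1000 rpm

n_s = 120f/p = 120×50/6 = 1000 rpm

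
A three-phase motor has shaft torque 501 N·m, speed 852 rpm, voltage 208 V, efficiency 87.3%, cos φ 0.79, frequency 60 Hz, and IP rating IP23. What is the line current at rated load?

180 A

ω = 2π×852/60 = 89.22 rad/s; P_out = τω = 501 × 89.22 = 44699 W
P_in = P_out / η = 44699 / 0.873 = 51202 W
I_L = P_in / (√3·V_L·cosφ) = 51202 / (1.732 × 208 × 0.79) = 180 A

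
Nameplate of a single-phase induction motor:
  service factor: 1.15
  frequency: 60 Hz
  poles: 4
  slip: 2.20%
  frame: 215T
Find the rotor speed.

1760 rpm

n_s = 120f/p = 120×60/4 = 1800 rpm
n = n_s(1 − s) = 1800 × (1 − 0.022) = 1760 rpm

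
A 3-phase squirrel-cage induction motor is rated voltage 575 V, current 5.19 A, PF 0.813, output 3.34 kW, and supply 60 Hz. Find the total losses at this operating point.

862 W

P_in = √3·V·I·cosφ = 1.732×575×5.19×0.813 = 4202 W
P_out = 3340 W
Losses = P_in − P_out = 4202 − 3340 = 862 W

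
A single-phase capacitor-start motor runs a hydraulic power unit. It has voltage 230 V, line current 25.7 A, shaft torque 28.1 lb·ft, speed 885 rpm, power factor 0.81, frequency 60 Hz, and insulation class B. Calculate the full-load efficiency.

73.7 %

τ = 28.1 lb·ft × 1.356 = 38.1 N·m
ω = 2π × 885/60 = 92.68 rad/s; P_out = τω = 38.1 × 92.68 = 3531 W
P_in = V·I·cosφ = 230 × 25.7 × 0.81 = 4788 W
η = P_out / P_in = 3531 / 4788 = 0.737 = 73.7%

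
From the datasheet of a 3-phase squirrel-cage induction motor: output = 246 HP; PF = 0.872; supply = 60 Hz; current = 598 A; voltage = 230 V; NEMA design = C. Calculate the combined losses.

P_in = √3·V·I·cosφ = 1.732×230×598×0.872 = 207727 W
P_out = 246×746 = 183516 W
Losses = P_in − P_out = 207727 − 183516 = 24211 W

24.2 kW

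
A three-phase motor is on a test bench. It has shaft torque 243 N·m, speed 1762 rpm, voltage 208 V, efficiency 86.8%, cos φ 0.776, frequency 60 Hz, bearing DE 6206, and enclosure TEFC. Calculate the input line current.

ω = 2π×1762/60 = 184.5 rad/s; P_out = τω = 243 × 184.5 = 44834 W
P_in = P_out / η = 44834 / 0.868 = 51652 W
I_L = P_in / (√3·V_L·cosφ) = 51652 / (1.732 × 208 × 0.776) = 185 A

185 A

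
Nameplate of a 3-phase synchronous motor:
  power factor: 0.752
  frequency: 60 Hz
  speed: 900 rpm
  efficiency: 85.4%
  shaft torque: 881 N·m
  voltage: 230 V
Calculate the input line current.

ω = 2π×900/60 = 94.25 rad/s; P_out = τω = 881 × 94.25 = 83034 W
P_in = P_out / η = 83034 / 0.854 = 97230 W
I_L = P_in / (√3·V_L·cosφ) = 97230 / (1.732 × 230 × 0.752) = 325 A

325 A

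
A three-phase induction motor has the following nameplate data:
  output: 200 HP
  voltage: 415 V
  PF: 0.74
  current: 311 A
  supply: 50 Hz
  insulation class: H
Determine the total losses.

P_in = √3·V·I·cosφ = 1.732×415×311×0.74 = 165420 W
P_out = 200×746 = 149200 W
Losses = P_in − P_out = 165420 − 149200 = 16220 W

16.2 kW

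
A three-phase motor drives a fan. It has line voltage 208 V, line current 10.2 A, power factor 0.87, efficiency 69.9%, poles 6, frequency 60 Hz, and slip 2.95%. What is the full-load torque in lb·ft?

P_in = √3·V·I·cosφ = 1.732 × 208 × 10.2 × 0.87 = 3197 W
P_out = η·P_in = 0.699 × 3197 = 2235 W
n_s = 120×60/6 = 1200 rpm; n = 1200×(1−0.0295) = 1165 rpm
ω = 2π×1165/60 = 122 rad/s
τ = P_out/ω = 2235/122 = 18.32 N·m
In lb·ft: 18.32/1.356 = 13.5 lb·ft

13.5 lb·ft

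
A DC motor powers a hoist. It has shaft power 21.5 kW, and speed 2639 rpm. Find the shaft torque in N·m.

ω = 2π × 2639/60 = 276.4 rad/s
τ = P/ω = 21500/276.4 = 77.8 N·m

77.8 N·m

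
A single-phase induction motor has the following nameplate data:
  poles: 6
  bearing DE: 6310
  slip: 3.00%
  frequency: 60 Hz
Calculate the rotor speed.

1164 rpm

n_s = 120f/p = 120×60/6 = 1200 rpm
n = n_s(1 − s) = 1200 × (1 − 0.03) = 1164 rpm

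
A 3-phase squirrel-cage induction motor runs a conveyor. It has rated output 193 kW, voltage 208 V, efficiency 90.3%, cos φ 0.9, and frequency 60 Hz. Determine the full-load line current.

P_out = 193 kW = 193000 W
P_in = P_out / η = 193000 / 0.903 = 213732 W
I_L = P_in / (√3·V_L·cosφ) = 213732 / (1.732 × 208 × 0.9) = 659 A

659 A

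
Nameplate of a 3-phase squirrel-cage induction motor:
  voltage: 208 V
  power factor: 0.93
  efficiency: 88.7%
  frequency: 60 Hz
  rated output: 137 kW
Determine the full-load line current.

461 A

P_out = 137 kW = 137000 W
P_in = P_out / η = 137000 / 0.887 = 154453 W
I_L = P_in / (√3·V_L·cosφ) = 154453 / (1.732 × 208 × 0.93) = 461 A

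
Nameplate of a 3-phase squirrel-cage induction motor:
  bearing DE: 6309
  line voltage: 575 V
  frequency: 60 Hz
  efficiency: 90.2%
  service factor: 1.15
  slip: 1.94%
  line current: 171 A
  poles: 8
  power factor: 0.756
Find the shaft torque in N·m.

P_in = √3·V·I·cosφ = 1.732 × 575 × 171 × 0.756 = 128746 W
P_out = η·P_in = 0.902 × 128746 = 116129 W
n_s = 120×60/8 = 900 rpm; n = 900×(1−0.0194) = 883 rpm
ω = 2π×883/60 = 92.47 rad/s
τ = P_out/ω = 116129/92.47 = 1260 N·m

1260 N·m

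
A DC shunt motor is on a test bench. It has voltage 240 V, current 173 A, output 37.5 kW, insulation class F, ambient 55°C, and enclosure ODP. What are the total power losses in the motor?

P_in = V·I = 240×173 = 41520 W
P_out = 37500 W
Losses = P_in − P_out = 41520 − 37500 = 4020 W

4020 W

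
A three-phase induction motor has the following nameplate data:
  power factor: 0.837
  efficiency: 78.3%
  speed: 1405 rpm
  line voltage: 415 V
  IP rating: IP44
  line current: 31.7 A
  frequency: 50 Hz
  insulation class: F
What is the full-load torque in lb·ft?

P_in = √3·V·I·cosφ = 1.732 × 415 × 31.7 × 0.837 = 19071 W
P_out = η·P_in = 0.783 × 19071 = 14933 W
n = 1405 rpm
ω = 2π×1405/60 = 147.1 rad/s
τ = P_out/ω = 14933/147.1 = 101.5 N·m
In lb·ft: 101.5/1.356 = 74.9 lb·ft

74.9 lb·ft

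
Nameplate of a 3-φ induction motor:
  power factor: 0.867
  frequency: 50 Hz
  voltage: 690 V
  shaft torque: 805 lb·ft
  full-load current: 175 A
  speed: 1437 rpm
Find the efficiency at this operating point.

τ = 805 lb·ft × 1.356 = 1092 N·m
ω = 2π × 1437/60 = 150.5 rad/s; P_out = τω = 1092 × 150.5 = 164346 W
P_in = √3·V_L·I_L·cosφ = 1.732 × 690 × 175 × 0.867 = 181324 W
η = P_out / P_in = 164346 / 181324 = 0.906 = 90.6%

90.6 %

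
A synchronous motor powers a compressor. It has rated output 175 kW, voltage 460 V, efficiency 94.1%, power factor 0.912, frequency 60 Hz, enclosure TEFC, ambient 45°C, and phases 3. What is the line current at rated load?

256 A

P_out = 175 kW = 175000 W
P_in = P_out / η = 175000 / 0.941 = 185972 W
I_L = P_in / (√3·V_L·cosφ) = 185972 / (1.732 × 460 × 0.912) = 256 A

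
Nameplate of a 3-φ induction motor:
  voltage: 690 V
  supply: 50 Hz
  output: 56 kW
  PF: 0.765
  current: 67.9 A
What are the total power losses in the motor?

P_in = √3·V·I·cosφ = 1.732×690×67.9×0.765 = 62077 W
P_out = 56000 W
Losses = P_in − P_out = 62077 − 56000 = 6077 W

6080 W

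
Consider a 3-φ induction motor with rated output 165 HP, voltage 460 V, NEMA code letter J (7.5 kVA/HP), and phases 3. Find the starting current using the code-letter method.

S_LR = 7.5 × 165 = 1237.5 kVA
I_LR = S_LR/(√3·V_L) = 1237500/(1.732×460) = 1550 A

1550 A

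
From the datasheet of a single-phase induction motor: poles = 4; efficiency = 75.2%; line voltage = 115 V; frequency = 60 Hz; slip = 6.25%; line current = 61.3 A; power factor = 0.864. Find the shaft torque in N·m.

25.9 N·m

P_in = V·I·cosφ = 115 × 61.3 × 0.864 = 6091 W
P_out = η·P_in = 0.752 × 6091 = 4580 W
n_s = 120×60/4 = 1800 rpm; n = 1800×(1−0.0625) = 1688 rpm
ω = 2π×1688/60 = 176.8 rad/s
τ = P_out/ω = 4580/176.8 = 25.9 N·m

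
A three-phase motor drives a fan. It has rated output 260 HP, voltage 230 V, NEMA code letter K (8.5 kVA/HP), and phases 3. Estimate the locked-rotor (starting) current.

5550 A

S_LR = 8.5 × 260 = 2210 kVA
I_LR = S_LR/(√3·V_L) = 2210000/(1.732×230) = 5550 A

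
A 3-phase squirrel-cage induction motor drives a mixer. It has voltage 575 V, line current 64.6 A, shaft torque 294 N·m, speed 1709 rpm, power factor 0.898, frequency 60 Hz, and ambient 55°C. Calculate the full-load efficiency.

91.1 %

ω = 2π × 1709/60 = 179 rad/s; P_out = τω = 294 × 179 = 52626 W
P_in = √3·V_L·I_L·cosφ = 1.732 × 575 × 64.6 × 0.898 = 57773 W
η = P_out / P_in = 52626 / 57773 = 0.911 = 91.1%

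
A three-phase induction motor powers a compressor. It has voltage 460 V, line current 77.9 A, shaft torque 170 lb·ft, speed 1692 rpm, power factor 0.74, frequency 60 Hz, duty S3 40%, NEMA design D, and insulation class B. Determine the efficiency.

τ = 170 lb·ft × 1.356 = 230.5 N·m
ω = 2π × 1692/60 = 177.2 rad/s; P_out = τω = 230.5 × 177.2 = 40845 W
P_in = √3·V_L·I_L·cosφ = 1.732 × 460 × 77.9 × 0.74 = 45928 W
η = P_out / P_in = 40845 / 45928 = 0.889 = 88.9%

88.9 %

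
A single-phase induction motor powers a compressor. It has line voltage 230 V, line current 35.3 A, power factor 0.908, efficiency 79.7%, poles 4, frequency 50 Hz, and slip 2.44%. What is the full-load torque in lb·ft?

P_in = V·I·cosφ = 230 × 35.3 × 0.908 = 7372 W
P_out = η·P_in = 0.797 × 7372 = 5875 W
n_s = 120×50/4 = 1500 rpm; n = 1500×(1−0.0244) = 1463 rpm
ω = 2π×1463/60 = 153.2 rad/s
τ = P_out/ω = 5875/153.2 = 38.35 N·m
In lb·ft: 38.35/1.356 = 28.3 lb·ft

28.3 lb·ft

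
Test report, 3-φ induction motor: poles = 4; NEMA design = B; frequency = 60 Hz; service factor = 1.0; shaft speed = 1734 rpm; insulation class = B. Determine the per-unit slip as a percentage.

n_s = 120f/p = 120×60/4 = 1800 rpm
s = (n_s − n)/n_s = (1800 − 1734)/1800 = 0.0367

3.67 %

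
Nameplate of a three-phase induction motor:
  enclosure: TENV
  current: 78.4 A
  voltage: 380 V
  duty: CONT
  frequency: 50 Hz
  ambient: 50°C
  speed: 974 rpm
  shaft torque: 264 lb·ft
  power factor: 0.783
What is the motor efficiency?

90.4 %

τ = 264 lb·ft × 1.356 = 358 N·m
ω = 2π × 974/60 = 102 rad/s; P_out = τω = 358 × 102 = 36516 W
P_in = √3·V_L·I_L·cosφ = 1.732 × 380 × 78.4 × 0.783 = 40403 W
η = P_out / P_in = 36516 / 40403 = 0.904 = 90.4%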